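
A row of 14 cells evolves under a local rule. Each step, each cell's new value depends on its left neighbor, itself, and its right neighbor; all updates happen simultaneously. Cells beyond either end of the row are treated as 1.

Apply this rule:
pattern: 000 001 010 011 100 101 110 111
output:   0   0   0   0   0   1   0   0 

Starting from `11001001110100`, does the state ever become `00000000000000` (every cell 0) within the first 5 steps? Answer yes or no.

00000000001000
00000000000000
all cells are 0 at step 2

yes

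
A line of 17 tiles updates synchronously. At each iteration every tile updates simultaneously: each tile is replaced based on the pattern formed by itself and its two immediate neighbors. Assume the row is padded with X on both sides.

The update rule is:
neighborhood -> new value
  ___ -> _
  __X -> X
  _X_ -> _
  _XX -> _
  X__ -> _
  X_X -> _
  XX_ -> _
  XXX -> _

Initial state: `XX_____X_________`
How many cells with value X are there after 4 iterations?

______X_________X
_____X_________X_
____X_________X__
___X_________X__X
count of X: 3

3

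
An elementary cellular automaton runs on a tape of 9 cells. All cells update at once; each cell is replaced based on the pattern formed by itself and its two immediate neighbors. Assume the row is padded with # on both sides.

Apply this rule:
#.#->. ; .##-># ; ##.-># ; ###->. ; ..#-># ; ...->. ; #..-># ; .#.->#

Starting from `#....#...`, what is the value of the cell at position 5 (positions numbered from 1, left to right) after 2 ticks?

tick 1: ##..###.#
tick 2: .####.#.#
position 5 holds #

#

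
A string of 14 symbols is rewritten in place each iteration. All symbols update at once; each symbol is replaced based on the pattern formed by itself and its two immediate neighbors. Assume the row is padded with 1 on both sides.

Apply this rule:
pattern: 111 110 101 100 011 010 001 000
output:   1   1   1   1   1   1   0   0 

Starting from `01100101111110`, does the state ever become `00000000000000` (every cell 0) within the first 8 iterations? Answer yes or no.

iteration 1: 11110111111111
iteration 2: 11111111111111
iteration 3: 11111111111111  (fixed point — unchanged through iteration 8)
iteration 8 is 11111111111111, still not uniform 0

no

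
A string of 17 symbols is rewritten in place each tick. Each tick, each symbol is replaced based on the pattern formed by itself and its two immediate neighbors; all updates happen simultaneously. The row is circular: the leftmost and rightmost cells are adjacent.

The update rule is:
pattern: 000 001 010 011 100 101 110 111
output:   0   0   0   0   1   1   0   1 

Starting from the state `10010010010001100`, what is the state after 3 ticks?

tick 1: 01001001001000010
tick 2: 00100100100100001
tick 3: 10010010010010000

10010010010010000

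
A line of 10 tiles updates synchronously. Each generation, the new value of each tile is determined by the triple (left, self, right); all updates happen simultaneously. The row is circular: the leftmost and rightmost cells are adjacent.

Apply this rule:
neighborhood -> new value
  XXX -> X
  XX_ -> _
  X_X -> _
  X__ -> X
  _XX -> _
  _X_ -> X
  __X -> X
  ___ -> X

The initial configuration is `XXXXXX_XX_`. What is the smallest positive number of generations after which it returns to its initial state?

_XXXX_____
X_XX_XXXXX
______XXXX
XXXXXX_XX_

4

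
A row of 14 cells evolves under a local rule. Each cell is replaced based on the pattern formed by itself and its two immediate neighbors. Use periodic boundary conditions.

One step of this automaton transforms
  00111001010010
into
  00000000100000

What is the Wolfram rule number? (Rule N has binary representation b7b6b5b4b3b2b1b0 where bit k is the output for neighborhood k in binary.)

position 3: 111 → 0  (bit 7 = 0)
position 4: 110 → 0  (bit 6 = 0)
position 8: 101 → 1  (bit 5 = 1)
position 5: 100 → 0  (bit 4 = 0)
position 2: 011 → 0  (bit 3 = 0)
position 7: 010 → 0  (bit 2 = 0)
position 1: 001 → 0  (bit 1 = 0)
position 0: 000 → 0  (bit 0 = 0)
bits b7..b0 = 00100000 = 32

32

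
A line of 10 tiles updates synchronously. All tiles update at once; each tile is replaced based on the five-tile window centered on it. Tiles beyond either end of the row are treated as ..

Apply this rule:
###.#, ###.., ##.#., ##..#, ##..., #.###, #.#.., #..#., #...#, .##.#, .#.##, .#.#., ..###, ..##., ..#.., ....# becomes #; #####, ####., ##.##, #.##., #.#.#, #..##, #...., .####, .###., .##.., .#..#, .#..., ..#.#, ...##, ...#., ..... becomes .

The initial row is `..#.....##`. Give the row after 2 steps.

#.#...#.#.
.##.#..##.

.##.#..##.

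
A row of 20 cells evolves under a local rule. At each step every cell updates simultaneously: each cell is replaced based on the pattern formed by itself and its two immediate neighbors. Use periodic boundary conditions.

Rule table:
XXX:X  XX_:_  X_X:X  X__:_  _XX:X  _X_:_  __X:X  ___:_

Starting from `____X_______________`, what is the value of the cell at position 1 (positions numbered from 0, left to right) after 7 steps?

___X________________
__X_________________
_X__________________
X___________________
___________________X
__________________X_
_________________X__
position 1 holds _

_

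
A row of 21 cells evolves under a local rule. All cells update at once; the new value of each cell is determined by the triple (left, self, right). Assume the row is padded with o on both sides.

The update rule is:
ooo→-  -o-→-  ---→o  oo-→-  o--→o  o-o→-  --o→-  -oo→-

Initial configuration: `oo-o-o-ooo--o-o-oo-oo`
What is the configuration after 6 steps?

ooooooo--ooooooooooo-

step 1: ----------o----------
step 2: ooooooooo--ooooooooo-
step 3: ---------o-----------
step 4: oooooooo--oooooooooo-
step 5: --------o------------
step 6: ooooooo--ooooooooooo-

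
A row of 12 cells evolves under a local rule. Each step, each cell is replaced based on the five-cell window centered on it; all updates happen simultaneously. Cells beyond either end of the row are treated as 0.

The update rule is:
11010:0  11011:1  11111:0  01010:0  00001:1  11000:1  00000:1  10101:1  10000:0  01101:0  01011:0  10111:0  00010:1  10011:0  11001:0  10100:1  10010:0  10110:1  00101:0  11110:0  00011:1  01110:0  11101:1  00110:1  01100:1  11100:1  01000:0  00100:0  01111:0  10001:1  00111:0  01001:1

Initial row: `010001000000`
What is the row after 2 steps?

100110001111
010111110001

010111110001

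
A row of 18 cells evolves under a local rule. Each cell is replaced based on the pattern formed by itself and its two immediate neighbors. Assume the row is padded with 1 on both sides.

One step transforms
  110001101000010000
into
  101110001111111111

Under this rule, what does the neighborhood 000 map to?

At position 3 the neighborhood is 000; the next row has 1 there.

1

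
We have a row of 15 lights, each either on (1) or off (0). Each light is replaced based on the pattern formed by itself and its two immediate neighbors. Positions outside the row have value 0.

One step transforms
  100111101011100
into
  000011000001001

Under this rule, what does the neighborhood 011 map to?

0

At position 3 the neighborhood is 011; the next row has 0 there.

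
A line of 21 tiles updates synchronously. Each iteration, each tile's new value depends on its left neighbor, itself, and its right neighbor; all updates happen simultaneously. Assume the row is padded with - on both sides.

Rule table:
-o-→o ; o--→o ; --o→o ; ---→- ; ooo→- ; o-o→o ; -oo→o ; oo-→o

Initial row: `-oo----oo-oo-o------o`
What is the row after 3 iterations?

oooo--oo-----oooooo-o

oooo--ooooooooo----oo
o--oooo-------oo--ooo
oooo--oo-----oooooo-o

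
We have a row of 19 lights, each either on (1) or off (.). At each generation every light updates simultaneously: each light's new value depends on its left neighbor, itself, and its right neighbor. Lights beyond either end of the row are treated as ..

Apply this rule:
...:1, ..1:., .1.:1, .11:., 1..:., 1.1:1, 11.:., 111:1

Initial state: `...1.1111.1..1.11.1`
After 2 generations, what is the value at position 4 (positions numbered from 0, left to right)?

.

11.11.11.11..11..11
..1..1..1..........
position 4 holds .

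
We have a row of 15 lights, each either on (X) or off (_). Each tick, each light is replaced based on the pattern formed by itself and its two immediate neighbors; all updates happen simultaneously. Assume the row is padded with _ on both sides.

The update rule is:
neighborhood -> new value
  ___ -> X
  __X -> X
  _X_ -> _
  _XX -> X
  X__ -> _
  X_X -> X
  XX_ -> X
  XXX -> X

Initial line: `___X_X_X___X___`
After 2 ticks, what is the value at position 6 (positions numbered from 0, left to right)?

XXX_X_X__XX__XX
XXXX_X__XXX_XXX
position 6 holds _

_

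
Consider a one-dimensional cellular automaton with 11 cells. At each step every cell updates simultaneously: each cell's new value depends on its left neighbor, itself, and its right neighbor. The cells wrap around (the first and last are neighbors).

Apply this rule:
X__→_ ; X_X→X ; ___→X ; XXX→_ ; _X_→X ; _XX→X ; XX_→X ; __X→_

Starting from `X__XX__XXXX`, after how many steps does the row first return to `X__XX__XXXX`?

3

X__XX__X___
X__XX__X_X_
X__XX__XXXX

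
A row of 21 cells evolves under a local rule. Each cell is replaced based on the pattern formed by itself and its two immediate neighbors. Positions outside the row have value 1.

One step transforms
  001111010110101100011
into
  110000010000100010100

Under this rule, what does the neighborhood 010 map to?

At position 7 the neighborhood is 010; the next row has 1 there.

1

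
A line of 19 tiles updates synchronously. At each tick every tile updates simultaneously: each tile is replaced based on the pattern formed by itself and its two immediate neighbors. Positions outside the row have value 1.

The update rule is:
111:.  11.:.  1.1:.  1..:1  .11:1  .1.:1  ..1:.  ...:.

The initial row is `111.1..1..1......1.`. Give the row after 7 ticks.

.1..11.11.1.1.11.1.

tick 1: ....11.11.11.....1.
tick 2: 1...1..1..1.1....1.
tick 3: .1..11.11.1.11...1.
tick 4: .11.1..1..1.1.1..1.
tick 5: .1..11.11.1.1.11.1.
tick 6: .11.1..1..1.1.1..1.  (repeats tick 4; period 2)
tick 7: .1..11.11.1.1.11.1.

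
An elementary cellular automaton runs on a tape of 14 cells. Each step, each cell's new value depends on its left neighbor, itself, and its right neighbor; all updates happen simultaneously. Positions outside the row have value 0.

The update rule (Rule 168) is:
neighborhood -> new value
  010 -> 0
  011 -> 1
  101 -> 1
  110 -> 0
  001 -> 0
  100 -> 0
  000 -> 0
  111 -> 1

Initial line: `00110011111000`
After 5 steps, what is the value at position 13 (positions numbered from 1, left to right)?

step 1: 00100011110000
step 2: 00000011100000
step 3: 00000011000000
step 4: 00000010000000
step 5: 00000000000000
position 13 holds 0

0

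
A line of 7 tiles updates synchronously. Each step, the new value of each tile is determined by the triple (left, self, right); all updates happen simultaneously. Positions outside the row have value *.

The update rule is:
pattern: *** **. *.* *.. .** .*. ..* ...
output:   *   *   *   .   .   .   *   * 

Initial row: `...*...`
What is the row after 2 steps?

*.*.*.*

.**..**
*.*.*.*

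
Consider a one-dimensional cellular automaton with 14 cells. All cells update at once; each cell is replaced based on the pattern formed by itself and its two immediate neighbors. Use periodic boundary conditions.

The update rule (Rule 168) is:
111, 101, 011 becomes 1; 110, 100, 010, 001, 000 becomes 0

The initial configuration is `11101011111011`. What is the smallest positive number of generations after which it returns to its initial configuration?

14

11010111110111
10101111101111
01011111011111
10111110111110
01111101111101
11111011111010
11110111110101
11101111101011
11011111010111
10111110101111
01111101011111
11111010111110
11110101111101
11101011111011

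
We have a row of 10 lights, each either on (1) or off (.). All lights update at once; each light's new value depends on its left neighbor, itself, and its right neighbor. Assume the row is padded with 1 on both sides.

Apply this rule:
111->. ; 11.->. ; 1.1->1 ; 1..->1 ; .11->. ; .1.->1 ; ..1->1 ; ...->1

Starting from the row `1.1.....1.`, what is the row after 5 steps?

step 1: .111111111
step 2: 1.........
step 3: .111111111  (repeats step 1; period 2)
step 5: .111111111

.111111111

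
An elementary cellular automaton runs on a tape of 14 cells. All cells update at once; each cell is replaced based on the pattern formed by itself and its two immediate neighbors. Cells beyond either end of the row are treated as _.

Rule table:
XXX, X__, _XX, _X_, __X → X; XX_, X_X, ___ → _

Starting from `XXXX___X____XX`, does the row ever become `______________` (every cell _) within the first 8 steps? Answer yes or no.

step 1: XXX_X_XXX__XX_
step 2: XX__X_XX_XXX_X
step 3: X_XXX_X__XX__X
step 4: X_XX__XXXX_XXX
step 5: X_X_XXXXX__XX_
step 6: X_X_XXXX_XXX_X
step 7: X_X_XXX__XX__X
step 8: X_X_XX_XXX_XXX
step 8 is X_X_XX_XXX_XXX, still not uniform _

no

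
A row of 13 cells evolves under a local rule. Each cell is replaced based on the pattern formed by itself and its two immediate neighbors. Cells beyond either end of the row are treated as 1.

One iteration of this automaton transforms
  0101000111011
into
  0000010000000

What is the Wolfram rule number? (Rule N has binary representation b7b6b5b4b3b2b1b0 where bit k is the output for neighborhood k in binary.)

position 8: 111 → 0  (bit 7 = 0)
position 9: 110 → 0  (bit 6 = 0)
position 0: 101 → 0  (bit 5 = 0)
position 4: 100 → 0  (bit 4 = 0)
position 7: 011 → 0  (bit 3 = 0)
position 1: 010 → 0  (bit 2 = 0)
position 6: 001 → 0  (bit 1 = 0)
position 5: 000 → 1  (bit 0 = 1)
bits b7..b0 = 00000001 = 1

1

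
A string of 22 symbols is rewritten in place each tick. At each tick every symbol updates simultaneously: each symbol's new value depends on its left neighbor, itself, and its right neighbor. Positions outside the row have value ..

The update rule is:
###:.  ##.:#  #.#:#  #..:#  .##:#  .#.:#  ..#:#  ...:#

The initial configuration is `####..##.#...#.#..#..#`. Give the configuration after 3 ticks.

#..###################
####.................#
#..###################

#..###################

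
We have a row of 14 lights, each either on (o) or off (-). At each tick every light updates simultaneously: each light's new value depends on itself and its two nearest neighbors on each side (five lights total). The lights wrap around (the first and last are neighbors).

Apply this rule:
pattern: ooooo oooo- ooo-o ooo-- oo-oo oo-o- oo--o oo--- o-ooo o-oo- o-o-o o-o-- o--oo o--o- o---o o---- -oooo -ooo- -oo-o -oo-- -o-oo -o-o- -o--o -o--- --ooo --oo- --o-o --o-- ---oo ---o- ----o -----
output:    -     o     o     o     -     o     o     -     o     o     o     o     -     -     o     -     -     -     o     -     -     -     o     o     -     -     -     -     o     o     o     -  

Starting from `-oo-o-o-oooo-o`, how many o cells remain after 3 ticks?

-oooo-o-o-oooo
-o-oooo-o-o-oo
oo-o-oooo-o-oo
count of o: 10

10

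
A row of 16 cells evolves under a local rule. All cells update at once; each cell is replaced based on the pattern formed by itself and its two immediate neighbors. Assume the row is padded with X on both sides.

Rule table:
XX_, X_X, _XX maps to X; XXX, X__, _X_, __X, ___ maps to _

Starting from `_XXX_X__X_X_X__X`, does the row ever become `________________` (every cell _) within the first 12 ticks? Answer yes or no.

no

XX_XX____X_X___X
_XXXX_____X____X
XX__X__________X
_X_____________X
X______________X
X______________X  (fixed point — unchanged through tick 12)
tick 12 is X______________X, still not uniform _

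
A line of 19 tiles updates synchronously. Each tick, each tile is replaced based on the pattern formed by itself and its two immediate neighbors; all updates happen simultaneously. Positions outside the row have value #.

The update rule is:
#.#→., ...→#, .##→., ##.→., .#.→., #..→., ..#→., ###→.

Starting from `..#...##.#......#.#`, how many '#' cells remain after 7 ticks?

....#......####....
.##...####......##.
....#......####....  (repeats tick 1; period 2)
tick 7: ....#......####....
count of #: 5

5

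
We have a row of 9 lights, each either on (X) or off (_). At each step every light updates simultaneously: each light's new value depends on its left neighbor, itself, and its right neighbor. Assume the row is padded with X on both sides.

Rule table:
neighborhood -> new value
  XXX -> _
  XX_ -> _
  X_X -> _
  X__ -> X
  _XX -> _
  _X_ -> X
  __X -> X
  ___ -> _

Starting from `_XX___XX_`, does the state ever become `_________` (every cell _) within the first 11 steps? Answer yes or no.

___X_X___
X_XX_XX_X
_________
all cells are _ at step 3

yes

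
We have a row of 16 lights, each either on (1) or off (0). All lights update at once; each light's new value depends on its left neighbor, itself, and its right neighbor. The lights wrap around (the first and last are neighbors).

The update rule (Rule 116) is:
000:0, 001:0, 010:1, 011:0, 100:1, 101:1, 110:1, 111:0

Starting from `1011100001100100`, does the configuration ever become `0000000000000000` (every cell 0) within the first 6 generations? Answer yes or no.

1100110000110110
0110011000011011
1011001100001101
1101100110000110
0110110011000011
1011011001100001
generation 6 is 1011011001100001, still not uniform 0

no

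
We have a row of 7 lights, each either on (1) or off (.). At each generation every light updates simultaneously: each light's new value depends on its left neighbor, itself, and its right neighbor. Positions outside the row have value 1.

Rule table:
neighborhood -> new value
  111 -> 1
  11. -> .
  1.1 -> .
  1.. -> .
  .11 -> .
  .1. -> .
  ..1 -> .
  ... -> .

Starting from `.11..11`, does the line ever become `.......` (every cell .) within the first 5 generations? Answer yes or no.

yes

......1
.......
all cells are . at generation 2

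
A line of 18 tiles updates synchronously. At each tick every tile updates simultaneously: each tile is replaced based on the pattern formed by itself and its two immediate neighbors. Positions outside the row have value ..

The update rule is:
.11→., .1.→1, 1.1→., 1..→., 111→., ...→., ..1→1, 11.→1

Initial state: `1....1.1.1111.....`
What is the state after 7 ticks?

1.11.1.1..1.1.....

tick 1: 1...11.1....1.....
tick 2: 1..1.1.1...11.....
tick 3: 1.11.1.1..1.1.....
tick 4: 1..1.1.1.11.1.....
tick 5: 1.11.1.1..1.1.....  (repeats tick 3; period 2)
tick 7: 1.11.1.1..1.1.....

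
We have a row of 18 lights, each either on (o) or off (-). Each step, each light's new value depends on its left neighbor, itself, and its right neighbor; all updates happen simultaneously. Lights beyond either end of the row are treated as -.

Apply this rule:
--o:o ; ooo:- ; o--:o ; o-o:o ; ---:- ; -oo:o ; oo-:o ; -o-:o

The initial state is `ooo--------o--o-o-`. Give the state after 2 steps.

o-oo------oooooooo
ooooo----oo------o

ooooo----oo------o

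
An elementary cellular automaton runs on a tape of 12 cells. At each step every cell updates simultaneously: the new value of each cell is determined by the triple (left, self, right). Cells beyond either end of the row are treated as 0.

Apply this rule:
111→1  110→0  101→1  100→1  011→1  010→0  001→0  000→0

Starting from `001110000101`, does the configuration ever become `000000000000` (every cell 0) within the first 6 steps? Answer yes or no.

001101000010
001010100001
000101010000
000010101000
000001010100
000000101010
step 6 is 000000101010, still not uniform 0

no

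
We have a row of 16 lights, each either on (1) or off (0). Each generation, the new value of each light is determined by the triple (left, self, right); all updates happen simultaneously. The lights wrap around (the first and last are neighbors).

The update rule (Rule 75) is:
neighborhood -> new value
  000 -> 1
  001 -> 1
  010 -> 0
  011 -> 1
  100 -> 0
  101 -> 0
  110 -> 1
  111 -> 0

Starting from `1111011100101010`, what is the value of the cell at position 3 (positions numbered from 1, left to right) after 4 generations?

0

1001010101000000
0010000000011111
0100111111110001
0001100000010110
position 3 holds 0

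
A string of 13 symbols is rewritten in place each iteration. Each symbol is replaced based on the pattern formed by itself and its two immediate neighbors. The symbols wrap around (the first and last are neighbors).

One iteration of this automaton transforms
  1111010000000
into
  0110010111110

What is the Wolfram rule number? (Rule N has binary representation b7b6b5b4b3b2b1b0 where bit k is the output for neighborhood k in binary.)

position 1: 111 → 1  (bit 7 = 1)
position 3: 110 → 0  (bit 6 = 0)
position 4: 101 → 0  (bit 5 = 0)
position 6: 100 → 0  (bit 4 = 0)
position 0: 011 → 0  (bit 3 = 0)
position 5: 010 → 1  (bit 2 = 1)
position 12: 001 → 0  (bit 1 = 0)
position 7: 000 → 1  (bit 0 = 1)
bits b7..b0 = 10000101 = 133

133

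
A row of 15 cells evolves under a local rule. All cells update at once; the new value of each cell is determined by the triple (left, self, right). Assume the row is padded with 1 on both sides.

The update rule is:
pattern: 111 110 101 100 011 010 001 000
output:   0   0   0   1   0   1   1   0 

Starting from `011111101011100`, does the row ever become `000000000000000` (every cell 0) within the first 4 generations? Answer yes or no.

generation 1: 000000001000011
generation 2: 100000011100100
generation 3: 010000100011111
generation 4: 011001110100000
generation 4 is 011001110100000, still not uniform 0

no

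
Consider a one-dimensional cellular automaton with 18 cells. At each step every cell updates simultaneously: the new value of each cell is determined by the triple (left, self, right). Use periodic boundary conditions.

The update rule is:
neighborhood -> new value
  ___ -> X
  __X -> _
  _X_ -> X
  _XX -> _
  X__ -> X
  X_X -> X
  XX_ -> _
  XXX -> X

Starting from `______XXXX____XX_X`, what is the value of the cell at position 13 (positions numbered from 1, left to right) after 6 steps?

_

XXXXX__XX_XXX___XX
XXXX_X___X_X_XX__X
XXX_XXXX_XXXX__X__
_X_X_XX_X_XX_X_XX_
_XXXX__XXX__XXX__X
X_XX_X__X_X__X_X_X
position 13 holds _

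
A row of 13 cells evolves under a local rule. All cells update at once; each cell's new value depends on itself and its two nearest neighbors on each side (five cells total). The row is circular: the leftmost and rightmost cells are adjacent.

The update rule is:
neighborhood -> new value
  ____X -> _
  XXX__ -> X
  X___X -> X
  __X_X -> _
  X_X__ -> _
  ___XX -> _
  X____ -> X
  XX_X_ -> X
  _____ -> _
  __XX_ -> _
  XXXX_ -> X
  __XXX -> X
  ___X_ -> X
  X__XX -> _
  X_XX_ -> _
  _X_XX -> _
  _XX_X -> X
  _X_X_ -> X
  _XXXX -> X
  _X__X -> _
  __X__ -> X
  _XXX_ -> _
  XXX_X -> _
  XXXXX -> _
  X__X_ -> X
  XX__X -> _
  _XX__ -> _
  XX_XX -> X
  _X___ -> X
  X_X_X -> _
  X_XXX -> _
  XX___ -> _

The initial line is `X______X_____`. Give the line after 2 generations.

XXX_X_XXXX__X

XXX___XXXX__X
XXX_X_XXXX__X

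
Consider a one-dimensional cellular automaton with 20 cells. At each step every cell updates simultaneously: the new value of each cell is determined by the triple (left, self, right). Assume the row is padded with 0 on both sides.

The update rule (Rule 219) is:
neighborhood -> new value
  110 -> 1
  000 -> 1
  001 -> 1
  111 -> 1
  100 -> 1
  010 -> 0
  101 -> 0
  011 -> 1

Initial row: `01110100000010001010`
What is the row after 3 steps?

step 1: 11110011111101110001
step 2: 11111111111101111110
step 3: 11111111111101111111

11111111111101111111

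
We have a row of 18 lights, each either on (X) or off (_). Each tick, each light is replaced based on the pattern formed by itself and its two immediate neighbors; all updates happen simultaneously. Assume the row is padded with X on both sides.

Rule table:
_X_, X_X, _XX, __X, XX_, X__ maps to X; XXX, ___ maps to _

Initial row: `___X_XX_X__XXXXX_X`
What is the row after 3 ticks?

X_XXXXXXXXXX___XXX
XXX________XX_XX__
__XX______XXXXXXXX

__XX______XXXXXXXX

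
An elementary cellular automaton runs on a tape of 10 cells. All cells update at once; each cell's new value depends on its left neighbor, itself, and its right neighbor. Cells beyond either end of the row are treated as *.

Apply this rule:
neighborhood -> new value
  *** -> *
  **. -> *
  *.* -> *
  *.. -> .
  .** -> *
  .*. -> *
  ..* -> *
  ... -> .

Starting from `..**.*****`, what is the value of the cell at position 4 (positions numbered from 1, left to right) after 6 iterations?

*

.*********
**********
**********  (fixed point — unchanged through iteration 6)
position 4 holds *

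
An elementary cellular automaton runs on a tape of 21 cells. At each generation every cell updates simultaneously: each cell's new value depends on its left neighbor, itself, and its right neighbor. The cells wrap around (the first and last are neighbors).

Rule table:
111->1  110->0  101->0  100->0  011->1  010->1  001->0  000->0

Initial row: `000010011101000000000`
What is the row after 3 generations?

000010010001000000000

000010011001000000000
000010010001000000000
000010010001000000000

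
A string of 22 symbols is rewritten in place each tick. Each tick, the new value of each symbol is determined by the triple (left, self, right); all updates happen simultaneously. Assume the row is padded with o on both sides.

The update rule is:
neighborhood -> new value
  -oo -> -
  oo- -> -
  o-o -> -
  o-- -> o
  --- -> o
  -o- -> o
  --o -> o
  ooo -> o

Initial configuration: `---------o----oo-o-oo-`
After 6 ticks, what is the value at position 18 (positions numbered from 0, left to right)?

o

tick 1: oooooooooooooo---o----
tick 2: ooooooooooooo-oooooooo
tick 3: oooooooooooo---ooooooo
tick 4: ooooooooooo-ooo-oooooo
tick 5: oooooooooo---o---ooooo
tick 6: ooooooooo-ooooooo-oooo
position 18 holds o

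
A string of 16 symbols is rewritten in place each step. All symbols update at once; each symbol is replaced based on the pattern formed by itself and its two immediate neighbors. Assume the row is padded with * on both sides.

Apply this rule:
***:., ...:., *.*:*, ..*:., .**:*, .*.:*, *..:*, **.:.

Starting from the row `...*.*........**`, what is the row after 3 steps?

*****..**.....*.

*..****.......*.
.*.*...*......**
*****..**.....*.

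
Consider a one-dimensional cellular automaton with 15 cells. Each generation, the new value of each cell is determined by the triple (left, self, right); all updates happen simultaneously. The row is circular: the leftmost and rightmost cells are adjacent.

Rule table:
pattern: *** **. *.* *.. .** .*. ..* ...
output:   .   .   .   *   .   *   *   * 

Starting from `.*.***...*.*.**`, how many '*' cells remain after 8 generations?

.*....****.*...
******.....****
......*****....
******.....****  (repeats generation 2; period 2)
generation 8: ******.....****
count of *: 10

10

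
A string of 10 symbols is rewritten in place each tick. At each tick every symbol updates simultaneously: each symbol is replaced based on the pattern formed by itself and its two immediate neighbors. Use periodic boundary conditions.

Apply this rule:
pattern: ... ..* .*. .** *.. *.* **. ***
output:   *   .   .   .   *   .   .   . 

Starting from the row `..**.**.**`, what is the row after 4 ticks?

********..

*.........
.********.
.........*
********..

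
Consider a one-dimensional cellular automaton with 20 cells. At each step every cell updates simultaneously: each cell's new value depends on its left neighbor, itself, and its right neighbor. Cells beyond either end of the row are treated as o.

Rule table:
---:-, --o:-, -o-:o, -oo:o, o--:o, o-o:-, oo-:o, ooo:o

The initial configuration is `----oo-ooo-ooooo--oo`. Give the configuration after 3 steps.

step 1: o---oo-ooo-oooooo-oo
step 2: oo--oo-ooo-oooooo-oo
step 3: ooo-oo-ooo-oooooo-oo

ooo-oo-ooo-oooooo-oo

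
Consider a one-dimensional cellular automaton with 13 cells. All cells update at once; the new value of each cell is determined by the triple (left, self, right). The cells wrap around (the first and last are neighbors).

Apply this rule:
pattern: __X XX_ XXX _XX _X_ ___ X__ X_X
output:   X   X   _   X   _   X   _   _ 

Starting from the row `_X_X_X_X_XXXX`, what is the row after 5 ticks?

tick 1: _________X__X
tick 2: _XXXXXXXX__X_
tick 3: XX______X_X__
tick 4: XX_XXXXX____X
tick 5: _X_X___X_XXXX

_X_X___X_XXXX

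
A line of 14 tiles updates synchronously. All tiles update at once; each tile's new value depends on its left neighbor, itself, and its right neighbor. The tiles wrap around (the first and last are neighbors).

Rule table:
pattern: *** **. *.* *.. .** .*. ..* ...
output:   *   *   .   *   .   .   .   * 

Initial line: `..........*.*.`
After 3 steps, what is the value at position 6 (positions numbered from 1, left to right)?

*

*********....*
************..
.************.
position 6 holds *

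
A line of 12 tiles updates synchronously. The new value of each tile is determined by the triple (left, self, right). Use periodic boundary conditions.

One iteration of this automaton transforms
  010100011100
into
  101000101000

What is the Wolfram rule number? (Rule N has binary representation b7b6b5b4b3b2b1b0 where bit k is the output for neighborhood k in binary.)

position 8: 111 → 1  (bit 7 = 1)
position 9: 110 → 0  (bit 6 = 0)
position 2: 101 → 1  (bit 5 = 1)
position 4: 100 → 0  (bit 4 = 0)
position 7: 011 → 0  (bit 3 = 0)
position 1: 010 → 0  (bit 2 = 0)
position 0: 001 → 1  (bit 1 = 1)
position 5: 000 → 0  (bit 0 = 0)
bits b7..b0 = 10100010 = 162

162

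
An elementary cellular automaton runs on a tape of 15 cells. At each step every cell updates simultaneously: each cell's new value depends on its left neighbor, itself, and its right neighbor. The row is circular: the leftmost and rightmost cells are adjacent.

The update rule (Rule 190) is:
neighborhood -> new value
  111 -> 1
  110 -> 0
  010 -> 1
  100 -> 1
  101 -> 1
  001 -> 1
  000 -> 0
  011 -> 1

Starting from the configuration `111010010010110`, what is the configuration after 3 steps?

011111111110111

110111111111101
101111111111011
011111111110111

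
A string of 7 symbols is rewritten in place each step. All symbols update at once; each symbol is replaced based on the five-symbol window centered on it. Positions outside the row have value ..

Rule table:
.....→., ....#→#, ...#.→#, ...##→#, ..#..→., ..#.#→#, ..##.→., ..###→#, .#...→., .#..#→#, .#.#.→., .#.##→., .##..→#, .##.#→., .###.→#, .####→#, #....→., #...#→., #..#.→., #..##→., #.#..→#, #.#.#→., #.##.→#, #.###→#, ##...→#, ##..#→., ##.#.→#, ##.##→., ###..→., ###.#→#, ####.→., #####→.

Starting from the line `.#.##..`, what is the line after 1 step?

##.###.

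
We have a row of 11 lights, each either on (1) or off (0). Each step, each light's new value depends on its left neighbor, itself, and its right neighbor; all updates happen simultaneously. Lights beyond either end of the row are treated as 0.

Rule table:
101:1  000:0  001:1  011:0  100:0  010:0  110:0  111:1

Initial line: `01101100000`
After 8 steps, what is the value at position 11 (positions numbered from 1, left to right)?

0

step 1: 10010000000
step 2: 00100000000
step 3: 01000000000
step 4: 10000000000
step 5: 00000000000
step 6: 00000000000  (fixed point — unchanged through step 8)
position 11 holds 0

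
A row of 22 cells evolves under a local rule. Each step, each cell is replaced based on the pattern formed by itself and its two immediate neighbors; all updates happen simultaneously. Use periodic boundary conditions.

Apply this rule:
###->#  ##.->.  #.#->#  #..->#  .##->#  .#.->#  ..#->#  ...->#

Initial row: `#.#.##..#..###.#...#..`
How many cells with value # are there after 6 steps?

20

#####.#######.########
####.#######.#########
###.#######.##########
##.#######.###########
#.#######.############
.#######.#############
count of #: 20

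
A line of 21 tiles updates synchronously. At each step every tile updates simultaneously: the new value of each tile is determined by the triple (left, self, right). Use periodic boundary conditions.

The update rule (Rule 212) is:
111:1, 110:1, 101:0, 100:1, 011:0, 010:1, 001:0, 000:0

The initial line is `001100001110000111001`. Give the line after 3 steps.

011001100001110000110

step 1: 100110000111000011101
step 2: 110011000011100001100
step 3: 011001100001110000110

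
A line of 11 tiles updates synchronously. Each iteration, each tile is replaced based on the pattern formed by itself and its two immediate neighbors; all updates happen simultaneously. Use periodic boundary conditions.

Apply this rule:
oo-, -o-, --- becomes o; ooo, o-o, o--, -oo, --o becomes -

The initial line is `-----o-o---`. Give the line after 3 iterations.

oo-o-o-o-oo

oooo-o-o-oo
---o-o-o---
oo-o-o-o-oo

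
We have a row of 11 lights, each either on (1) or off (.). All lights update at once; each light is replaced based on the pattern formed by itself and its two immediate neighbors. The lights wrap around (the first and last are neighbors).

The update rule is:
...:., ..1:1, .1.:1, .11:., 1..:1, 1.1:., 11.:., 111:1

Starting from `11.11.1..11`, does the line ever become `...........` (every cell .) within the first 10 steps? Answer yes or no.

step 1: 1.....111.1
step 2: .1...1.1...
step 3: 111.11.11..
step 4: .1.......11
step 5: .11.....1..
step 6: 1..1...111.
step 7: 11111.1.1..
step 8: .111..1.111
step 9: ..1.111..1.
step 10: .11..1.1111
step 10 is .11..1.1111, still not uniform .

no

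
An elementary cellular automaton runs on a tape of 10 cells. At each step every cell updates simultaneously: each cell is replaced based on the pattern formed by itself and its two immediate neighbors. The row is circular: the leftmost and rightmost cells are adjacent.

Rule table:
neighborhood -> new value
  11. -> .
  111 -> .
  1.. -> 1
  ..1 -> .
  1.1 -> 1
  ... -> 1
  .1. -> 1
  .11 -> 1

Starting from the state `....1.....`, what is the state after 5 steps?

1.1...1111

111.111111
...11.....
11.1.11111
..1111....
1.1...1111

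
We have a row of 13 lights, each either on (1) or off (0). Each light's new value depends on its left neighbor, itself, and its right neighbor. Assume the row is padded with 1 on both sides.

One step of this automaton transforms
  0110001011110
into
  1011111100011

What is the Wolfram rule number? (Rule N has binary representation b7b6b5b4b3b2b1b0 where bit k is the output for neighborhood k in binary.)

119

position 9: 111 → 0  (bit 7 = 0)
position 2: 110 → 1  (bit 6 = 1)
position 0: 101 → 1  (bit 5 = 1)
position 3: 100 → 1  (bit 4 = 1)
position 1: 011 → 0  (bit 3 = 0)
position 6: 010 → 1  (bit 2 = 1)
position 5: 001 → 1  (bit 1 = 1)
position 4: 000 → 1  (bit 0 = 1)
bits b7..b0 = 01110111 = 119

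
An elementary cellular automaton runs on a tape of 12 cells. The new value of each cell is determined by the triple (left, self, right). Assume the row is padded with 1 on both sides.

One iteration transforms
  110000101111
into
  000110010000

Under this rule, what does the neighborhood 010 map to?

At position 6 the neighborhood is 010; the next row has 0 there.

0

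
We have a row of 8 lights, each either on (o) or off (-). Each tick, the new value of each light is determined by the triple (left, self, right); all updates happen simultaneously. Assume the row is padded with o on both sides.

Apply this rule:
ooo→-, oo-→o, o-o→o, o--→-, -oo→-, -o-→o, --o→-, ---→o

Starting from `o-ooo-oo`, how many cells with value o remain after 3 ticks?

oo--oo--
-o---o--
oo-o-o--
count of o: 4

4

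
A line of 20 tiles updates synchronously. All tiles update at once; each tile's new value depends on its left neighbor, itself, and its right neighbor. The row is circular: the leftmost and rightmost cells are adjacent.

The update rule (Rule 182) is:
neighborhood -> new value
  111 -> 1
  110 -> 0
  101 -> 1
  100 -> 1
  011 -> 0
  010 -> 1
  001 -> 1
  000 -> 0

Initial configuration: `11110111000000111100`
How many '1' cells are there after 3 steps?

01101010100001011011
10011111110011100100
11101111101101011111
count of 1: 16

16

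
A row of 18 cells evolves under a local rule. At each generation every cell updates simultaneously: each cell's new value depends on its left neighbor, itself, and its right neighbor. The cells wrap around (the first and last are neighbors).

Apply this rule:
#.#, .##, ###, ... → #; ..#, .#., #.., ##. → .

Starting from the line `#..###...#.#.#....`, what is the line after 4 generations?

...##..#..#.#..##.
##.#.......#...#..
#.#..#####...#....
.#...####..#...##.

.#...####..#...##.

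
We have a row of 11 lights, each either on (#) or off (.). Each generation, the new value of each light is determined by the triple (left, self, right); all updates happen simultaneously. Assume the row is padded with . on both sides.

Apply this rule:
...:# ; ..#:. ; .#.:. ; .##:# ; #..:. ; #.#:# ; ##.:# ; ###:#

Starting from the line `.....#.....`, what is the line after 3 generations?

#####.#####

####...####
####.#.####
#####.#####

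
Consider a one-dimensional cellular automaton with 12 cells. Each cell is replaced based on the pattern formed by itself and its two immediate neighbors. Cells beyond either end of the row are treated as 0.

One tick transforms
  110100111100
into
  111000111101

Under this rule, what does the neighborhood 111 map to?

At position 7 the neighborhood is 111; the next row has 1 there.

1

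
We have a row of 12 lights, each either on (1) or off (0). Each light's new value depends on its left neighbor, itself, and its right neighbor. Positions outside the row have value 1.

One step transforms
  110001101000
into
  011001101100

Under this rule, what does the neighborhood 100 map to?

1

At position 2 the neighborhood is 100; the next row has 1 there.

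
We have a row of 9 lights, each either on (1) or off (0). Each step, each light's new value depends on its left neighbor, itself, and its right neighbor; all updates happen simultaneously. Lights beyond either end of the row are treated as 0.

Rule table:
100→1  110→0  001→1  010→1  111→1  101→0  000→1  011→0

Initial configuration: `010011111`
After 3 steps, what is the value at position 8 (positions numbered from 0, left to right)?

1

step 1: 111101110
step 2: 011000101
step 3: 100111101
position 8 holds 1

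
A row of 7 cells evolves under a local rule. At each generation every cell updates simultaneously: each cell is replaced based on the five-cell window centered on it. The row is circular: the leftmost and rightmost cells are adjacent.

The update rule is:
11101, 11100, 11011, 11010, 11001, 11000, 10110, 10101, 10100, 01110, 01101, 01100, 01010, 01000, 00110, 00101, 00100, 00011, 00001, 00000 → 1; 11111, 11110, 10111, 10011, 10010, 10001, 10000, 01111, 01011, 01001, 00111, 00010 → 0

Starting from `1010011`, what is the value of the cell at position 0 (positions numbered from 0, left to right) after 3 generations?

0

generation 1: 1110001
generation 2: 0011010
generation 3: 0111111
position 0 holds 0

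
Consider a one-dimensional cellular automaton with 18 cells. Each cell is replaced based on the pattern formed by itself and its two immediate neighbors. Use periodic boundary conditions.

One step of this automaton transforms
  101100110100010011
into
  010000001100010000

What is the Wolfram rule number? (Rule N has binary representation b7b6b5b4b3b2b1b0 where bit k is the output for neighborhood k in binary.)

36

position 17: 111 → 0  (bit 7 = 0)
position 0: 110 → 0  (bit 6 = 0)
position 1: 101 → 1  (bit 5 = 1)
position 4: 100 → 0  (bit 4 = 0)
position 2: 011 → 0  (bit 3 = 0)
position 9: 010 → 1  (bit 2 = 1)
position 5: 001 → 0  (bit 1 = 0)
position 11: 000 → 0  (bit 0 = 0)
bits b7..b0 = 00100100 = 36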